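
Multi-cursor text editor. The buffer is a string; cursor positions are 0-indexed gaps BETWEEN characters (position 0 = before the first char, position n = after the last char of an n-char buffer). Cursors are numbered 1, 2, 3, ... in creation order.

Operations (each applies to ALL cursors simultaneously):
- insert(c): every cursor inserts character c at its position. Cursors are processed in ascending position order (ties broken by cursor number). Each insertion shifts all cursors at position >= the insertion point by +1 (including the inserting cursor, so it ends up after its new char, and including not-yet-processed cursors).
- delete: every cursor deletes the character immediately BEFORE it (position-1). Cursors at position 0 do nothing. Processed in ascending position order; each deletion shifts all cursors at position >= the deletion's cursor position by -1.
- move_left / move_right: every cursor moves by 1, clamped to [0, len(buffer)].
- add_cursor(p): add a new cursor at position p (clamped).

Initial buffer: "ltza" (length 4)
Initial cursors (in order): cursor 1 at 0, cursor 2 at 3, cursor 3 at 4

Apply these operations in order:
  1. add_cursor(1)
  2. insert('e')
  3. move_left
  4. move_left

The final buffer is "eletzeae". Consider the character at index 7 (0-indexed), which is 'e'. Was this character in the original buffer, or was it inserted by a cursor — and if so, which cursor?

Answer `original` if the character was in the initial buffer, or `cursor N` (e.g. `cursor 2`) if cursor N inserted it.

Answer: cursor 3

Derivation:
After op 1 (add_cursor(1)): buffer="ltza" (len 4), cursors c1@0 c4@1 c2@3 c3@4, authorship ....
After op 2 (insert('e')): buffer="eletzeae" (len 8), cursors c1@1 c4@3 c2@6 c3@8, authorship 1.4..2.3
After op 3 (move_left): buffer="eletzeae" (len 8), cursors c1@0 c4@2 c2@5 c3@7, authorship 1.4..2.3
After op 4 (move_left): buffer="eletzeae" (len 8), cursors c1@0 c4@1 c2@4 c3@6, authorship 1.4..2.3
Authorship (.=original, N=cursor N): 1 . 4 . . 2 . 3
Index 7: author = 3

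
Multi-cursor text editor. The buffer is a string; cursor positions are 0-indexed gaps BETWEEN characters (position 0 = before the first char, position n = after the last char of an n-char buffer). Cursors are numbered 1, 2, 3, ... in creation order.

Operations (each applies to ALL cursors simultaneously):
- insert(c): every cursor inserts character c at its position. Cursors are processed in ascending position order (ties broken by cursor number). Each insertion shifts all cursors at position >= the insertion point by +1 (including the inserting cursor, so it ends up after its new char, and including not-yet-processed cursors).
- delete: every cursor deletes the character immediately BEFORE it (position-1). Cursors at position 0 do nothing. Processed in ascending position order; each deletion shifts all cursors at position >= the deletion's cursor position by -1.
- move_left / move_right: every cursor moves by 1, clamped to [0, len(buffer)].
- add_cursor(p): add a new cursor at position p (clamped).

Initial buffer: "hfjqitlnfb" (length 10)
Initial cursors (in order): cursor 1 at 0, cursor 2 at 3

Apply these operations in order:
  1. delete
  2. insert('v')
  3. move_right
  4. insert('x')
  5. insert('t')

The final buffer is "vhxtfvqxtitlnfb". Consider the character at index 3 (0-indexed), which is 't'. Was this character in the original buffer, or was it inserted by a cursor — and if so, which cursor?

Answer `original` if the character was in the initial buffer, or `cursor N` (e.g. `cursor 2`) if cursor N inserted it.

Answer: cursor 1

Derivation:
After op 1 (delete): buffer="hfqitlnfb" (len 9), cursors c1@0 c2@2, authorship .........
After op 2 (insert('v')): buffer="vhfvqitlnfb" (len 11), cursors c1@1 c2@4, authorship 1..2.......
After op 3 (move_right): buffer="vhfvqitlnfb" (len 11), cursors c1@2 c2@5, authorship 1..2.......
After op 4 (insert('x')): buffer="vhxfvqxitlnfb" (len 13), cursors c1@3 c2@7, authorship 1.1.2.2......
After op 5 (insert('t')): buffer="vhxtfvqxtitlnfb" (len 15), cursors c1@4 c2@9, authorship 1.11.2.22......
Authorship (.=original, N=cursor N): 1 . 1 1 . 2 . 2 2 . . . . . .
Index 3: author = 1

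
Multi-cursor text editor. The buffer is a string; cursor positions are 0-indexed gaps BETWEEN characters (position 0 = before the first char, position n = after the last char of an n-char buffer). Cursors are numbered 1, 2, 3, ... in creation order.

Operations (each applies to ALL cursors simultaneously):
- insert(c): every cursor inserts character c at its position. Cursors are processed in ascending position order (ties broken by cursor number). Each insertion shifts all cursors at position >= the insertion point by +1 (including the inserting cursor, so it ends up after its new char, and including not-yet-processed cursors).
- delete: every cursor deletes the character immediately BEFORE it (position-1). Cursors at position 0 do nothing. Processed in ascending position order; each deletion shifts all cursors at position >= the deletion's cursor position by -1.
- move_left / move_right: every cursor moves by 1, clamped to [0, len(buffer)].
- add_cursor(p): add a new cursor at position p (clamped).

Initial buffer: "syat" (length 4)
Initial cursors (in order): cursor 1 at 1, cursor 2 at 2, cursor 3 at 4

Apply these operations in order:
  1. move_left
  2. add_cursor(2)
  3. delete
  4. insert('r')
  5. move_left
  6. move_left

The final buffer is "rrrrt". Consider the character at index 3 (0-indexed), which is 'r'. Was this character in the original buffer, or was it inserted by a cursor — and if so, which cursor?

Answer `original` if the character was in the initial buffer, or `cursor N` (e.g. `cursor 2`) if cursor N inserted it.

After op 1 (move_left): buffer="syat" (len 4), cursors c1@0 c2@1 c3@3, authorship ....
After op 2 (add_cursor(2)): buffer="syat" (len 4), cursors c1@0 c2@1 c4@2 c3@3, authorship ....
After op 3 (delete): buffer="t" (len 1), cursors c1@0 c2@0 c3@0 c4@0, authorship .
After op 4 (insert('r')): buffer="rrrrt" (len 5), cursors c1@4 c2@4 c3@4 c4@4, authorship 1234.
After op 5 (move_left): buffer="rrrrt" (len 5), cursors c1@3 c2@3 c3@3 c4@3, authorship 1234.
After op 6 (move_left): buffer="rrrrt" (len 5), cursors c1@2 c2@2 c3@2 c4@2, authorship 1234.
Authorship (.=original, N=cursor N): 1 2 3 4 .
Index 3: author = 4

Answer: cursor 4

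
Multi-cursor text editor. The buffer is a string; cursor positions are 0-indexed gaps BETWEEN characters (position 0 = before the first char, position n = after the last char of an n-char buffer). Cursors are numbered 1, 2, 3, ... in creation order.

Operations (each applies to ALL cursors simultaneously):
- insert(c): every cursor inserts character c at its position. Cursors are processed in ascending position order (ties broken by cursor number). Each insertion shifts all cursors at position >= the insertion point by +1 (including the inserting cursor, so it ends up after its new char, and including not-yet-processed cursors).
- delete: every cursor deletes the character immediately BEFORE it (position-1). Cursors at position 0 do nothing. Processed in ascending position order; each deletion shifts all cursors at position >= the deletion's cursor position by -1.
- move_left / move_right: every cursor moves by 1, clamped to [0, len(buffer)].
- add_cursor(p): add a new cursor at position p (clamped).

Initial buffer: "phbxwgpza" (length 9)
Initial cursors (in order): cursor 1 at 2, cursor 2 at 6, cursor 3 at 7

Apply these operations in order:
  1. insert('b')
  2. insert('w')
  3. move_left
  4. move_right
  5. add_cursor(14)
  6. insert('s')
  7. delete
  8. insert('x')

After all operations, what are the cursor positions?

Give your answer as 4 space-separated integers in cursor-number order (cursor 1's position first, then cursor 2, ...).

Answer: 5 12 16 18

Derivation:
After op 1 (insert('b')): buffer="phbbxwgbpbza" (len 12), cursors c1@3 c2@8 c3@10, authorship ..1....2.3..
After op 2 (insert('w')): buffer="phbwbxwgbwpbwza" (len 15), cursors c1@4 c2@10 c3@13, authorship ..11....22.33..
After op 3 (move_left): buffer="phbwbxwgbwpbwza" (len 15), cursors c1@3 c2@9 c3@12, authorship ..11....22.33..
After op 4 (move_right): buffer="phbwbxwgbwpbwza" (len 15), cursors c1@4 c2@10 c3@13, authorship ..11....22.33..
After op 5 (add_cursor(14)): buffer="phbwbxwgbwpbwza" (len 15), cursors c1@4 c2@10 c3@13 c4@14, authorship ..11....22.33..
After op 6 (insert('s')): buffer="phbwsbxwgbwspbwszsa" (len 19), cursors c1@5 c2@12 c3@16 c4@18, authorship ..111....222.333.4.
After op 7 (delete): buffer="phbwbxwgbwpbwza" (len 15), cursors c1@4 c2@10 c3@13 c4@14, authorship ..11....22.33..
After op 8 (insert('x')): buffer="phbwxbxwgbwxpbwxzxa" (len 19), cursors c1@5 c2@12 c3@16 c4@18, authorship ..111....222.333.4.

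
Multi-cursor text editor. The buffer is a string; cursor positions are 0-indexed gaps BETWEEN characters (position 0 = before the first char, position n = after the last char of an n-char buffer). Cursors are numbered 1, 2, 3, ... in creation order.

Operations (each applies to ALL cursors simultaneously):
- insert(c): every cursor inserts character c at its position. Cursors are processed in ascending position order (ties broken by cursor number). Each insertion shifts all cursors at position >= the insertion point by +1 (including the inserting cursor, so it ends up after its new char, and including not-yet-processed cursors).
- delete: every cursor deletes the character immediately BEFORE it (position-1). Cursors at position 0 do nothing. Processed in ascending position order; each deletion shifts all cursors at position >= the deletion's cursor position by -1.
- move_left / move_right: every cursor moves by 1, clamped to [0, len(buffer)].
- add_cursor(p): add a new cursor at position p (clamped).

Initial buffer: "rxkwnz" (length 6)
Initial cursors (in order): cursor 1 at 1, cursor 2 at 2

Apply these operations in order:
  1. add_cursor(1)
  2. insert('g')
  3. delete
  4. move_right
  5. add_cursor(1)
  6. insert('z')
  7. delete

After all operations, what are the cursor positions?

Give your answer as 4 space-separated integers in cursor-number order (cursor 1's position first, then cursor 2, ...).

After op 1 (add_cursor(1)): buffer="rxkwnz" (len 6), cursors c1@1 c3@1 c2@2, authorship ......
After op 2 (insert('g')): buffer="rggxgkwnz" (len 9), cursors c1@3 c3@3 c2@5, authorship .13.2....
After op 3 (delete): buffer="rxkwnz" (len 6), cursors c1@1 c3@1 c2@2, authorship ......
After op 4 (move_right): buffer="rxkwnz" (len 6), cursors c1@2 c3@2 c2@3, authorship ......
After op 5 (add_cursor(1)): buffer="rxkwnz" (len 6), cursors c4@1 c1@2 c3@2 c2@3, authorship ......
After op 6 (insert('z')): buffer="rzxzzkzwnz" (len 10), cursors c4@2 c1@5 c3@5 c2@7, authorship .4.13.2...
After op 7 (delete): buffer="rxkwnz" (len 6), cursors c4@1 c1@2 c3@2 c2@3, authorship ......

Answer: 2 3 2 1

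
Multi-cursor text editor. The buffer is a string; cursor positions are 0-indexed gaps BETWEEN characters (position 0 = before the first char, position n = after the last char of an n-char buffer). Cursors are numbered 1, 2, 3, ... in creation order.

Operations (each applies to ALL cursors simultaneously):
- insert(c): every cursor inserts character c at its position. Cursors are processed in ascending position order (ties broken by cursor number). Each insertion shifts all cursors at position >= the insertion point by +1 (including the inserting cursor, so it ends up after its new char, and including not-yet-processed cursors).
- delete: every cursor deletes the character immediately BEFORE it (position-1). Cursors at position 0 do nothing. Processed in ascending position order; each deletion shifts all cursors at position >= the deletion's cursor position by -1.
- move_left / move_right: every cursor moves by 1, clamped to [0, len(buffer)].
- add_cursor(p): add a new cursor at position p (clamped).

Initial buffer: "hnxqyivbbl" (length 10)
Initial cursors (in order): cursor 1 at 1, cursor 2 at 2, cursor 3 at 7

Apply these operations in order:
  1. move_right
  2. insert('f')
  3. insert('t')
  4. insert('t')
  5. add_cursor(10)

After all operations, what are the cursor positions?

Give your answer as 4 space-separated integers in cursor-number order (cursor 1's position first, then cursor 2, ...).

Answer: 5 9 17 10

Derivation:
After op 1 (move_right): buffer="hnxqyivbbl" (len 10), cursors c1@2 c2@3 c3@8, authorship ..........
After op 2 (insert('f')): buffer="hnfxfqyivbfbl" (len 13), cursors c1@3 c2@5 c3@11, authorship ..1.2.....3..
After op 3 (insert('t')): buffer="hnftxftqyivbftbl" (len 16), cursors c1@4 c2@7 c3@14, authorship ..11.22.....33..
After op 4 (insert('t')): buffer="hnfttxfttqyivbfttbl" (len 19), cursors c1@5 c2@9 c3@17, authorship ..111.222.....333..
After op 5 (add_cursor(10)): buffer="hnfttxfttqyivbfttbl" (len 19), cursors c1@5 c2@9 c4@10 c3@17, authorship ..111.222.....333..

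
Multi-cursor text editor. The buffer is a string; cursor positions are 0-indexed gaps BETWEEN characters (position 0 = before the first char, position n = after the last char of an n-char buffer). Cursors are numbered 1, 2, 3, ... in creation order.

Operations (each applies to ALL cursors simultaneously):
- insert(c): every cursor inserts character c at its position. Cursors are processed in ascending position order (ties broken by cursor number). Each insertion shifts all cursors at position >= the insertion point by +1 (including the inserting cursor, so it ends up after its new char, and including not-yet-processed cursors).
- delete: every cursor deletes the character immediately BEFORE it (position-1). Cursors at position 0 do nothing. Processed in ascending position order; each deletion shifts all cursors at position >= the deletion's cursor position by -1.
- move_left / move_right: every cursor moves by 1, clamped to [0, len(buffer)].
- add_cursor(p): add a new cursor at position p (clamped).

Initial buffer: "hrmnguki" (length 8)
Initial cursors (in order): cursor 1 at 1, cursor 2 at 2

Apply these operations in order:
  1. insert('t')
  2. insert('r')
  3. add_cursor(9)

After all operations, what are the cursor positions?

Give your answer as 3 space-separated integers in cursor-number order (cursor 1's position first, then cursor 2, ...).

After op 1 (insert('t')): buffer="htrtmnguki" (len 10), cursors c1@2 c2@4, authorship .1.2......
After op 2 (insert('r')): buffer="htrrtrmnguki" (len 12), cursors c1@3 c2@6, authorship .11.22......
After op 3 (add_cursor(9)): buffer="htrrtrmnguki" (len 12), cursors c1@3 c2@6 c3@9, authorship .11.22......

Answer: 3 6 9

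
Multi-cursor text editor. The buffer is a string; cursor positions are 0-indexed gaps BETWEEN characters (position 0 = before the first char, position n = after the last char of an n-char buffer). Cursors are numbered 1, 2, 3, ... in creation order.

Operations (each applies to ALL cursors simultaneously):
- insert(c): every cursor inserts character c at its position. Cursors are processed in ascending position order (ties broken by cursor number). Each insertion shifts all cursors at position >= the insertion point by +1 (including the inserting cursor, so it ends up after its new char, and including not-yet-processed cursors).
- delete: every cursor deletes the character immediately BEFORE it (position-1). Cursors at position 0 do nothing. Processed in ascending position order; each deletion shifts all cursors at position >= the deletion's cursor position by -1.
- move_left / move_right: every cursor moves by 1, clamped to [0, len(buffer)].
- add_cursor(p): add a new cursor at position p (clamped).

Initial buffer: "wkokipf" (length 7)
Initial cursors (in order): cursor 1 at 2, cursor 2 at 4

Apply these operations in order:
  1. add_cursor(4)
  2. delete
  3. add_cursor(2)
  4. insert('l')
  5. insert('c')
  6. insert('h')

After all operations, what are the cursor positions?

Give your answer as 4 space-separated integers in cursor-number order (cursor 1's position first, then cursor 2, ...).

Answer: 10 10 10 14

Derivation:
After op 1 (add_cursor(4)): buffer="wkokipf" (len 7), cursors c1@2 c2@4 c3@4, authorship .......
After op 2 (delete): buffer="wipf" (len 4), cursors c1@1 c2@1 c3@1, authorship ....
After op 3 (add_cursor(2)): buffer="wipf" (len 4), cursors c1@1 c2@1 c3@1 c4@2, authorship ....
After op 4 (insert('l')): buffer="wlllilpf" (len 8), cursors c1@4 c2@4 c3@4 c4@6, authorship .123.4..
After op 5 (insert('c')): buffer="wlllcccilcpf" (len 12), cursors c1@7 c2@7 c3@7 c4@10, authorship .123123.44..
After op 6 (insert('h')): buffer="wlllccchhhilchpf" (len 16), cursors c1@10 c2@10 c3@10 c4@14, authorship .123123123.444..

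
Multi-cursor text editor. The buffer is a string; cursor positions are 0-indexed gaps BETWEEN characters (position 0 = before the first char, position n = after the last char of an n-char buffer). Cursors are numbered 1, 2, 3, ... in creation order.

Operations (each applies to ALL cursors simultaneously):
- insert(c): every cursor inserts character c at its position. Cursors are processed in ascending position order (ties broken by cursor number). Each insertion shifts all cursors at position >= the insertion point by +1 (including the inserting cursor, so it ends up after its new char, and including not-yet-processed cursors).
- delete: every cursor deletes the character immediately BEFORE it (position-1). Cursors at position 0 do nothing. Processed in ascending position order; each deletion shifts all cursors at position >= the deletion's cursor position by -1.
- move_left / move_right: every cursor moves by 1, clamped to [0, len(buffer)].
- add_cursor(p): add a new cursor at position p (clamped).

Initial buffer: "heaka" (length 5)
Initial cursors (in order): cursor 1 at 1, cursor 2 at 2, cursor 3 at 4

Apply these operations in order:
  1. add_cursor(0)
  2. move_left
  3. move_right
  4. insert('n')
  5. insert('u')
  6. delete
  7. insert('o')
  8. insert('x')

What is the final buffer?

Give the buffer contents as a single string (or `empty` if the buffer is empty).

After op 1 (add_cursor(0)): buffer="heaka" (len 5), cursors c4@0 c1@1 c2@2 c3@4, authorship .....
After op 2 (move_left): buffer="heaka" (len 5), cursors c1@0 c4@0 c2@1 c3@3, authorship .....
After op 3 (move_right): buffer="heaka" (len 5), cursors c1@1 c4@1 c2@2 c3@4, authorship .....
After op 4 (insert('n')): buffer="hnnenakna" (len 9), cursors c1@3 c4@3 c2@5 c3@8, authorship .14.2..3.
After op 5 (insert('u')): buffer="hnnuuenuaknua" (len 13), cursors c1@5 c4@5 c2@8 c3@12, authorship .1414.22..33.
After op 6 (delete): buffer="hnnenakna" (len 9), cursors c1@3 c4@3 c2@5 c3@8, authorship .14.2..3.
After op 7 (insert('o')): buffer="hnnooenoaknoa" (len 13), cursors c1@5 c4@5 c2@8 c3@12, authorship .1414.22..33.
After op 8 (insert('x')): buffer="hnnooxxenoxaknoxa" (len 17), cursors c1@7 c4@7 c2@11 c3@16, authorship .141414.222..333.

Answer: hnnooxxenoxaknoxa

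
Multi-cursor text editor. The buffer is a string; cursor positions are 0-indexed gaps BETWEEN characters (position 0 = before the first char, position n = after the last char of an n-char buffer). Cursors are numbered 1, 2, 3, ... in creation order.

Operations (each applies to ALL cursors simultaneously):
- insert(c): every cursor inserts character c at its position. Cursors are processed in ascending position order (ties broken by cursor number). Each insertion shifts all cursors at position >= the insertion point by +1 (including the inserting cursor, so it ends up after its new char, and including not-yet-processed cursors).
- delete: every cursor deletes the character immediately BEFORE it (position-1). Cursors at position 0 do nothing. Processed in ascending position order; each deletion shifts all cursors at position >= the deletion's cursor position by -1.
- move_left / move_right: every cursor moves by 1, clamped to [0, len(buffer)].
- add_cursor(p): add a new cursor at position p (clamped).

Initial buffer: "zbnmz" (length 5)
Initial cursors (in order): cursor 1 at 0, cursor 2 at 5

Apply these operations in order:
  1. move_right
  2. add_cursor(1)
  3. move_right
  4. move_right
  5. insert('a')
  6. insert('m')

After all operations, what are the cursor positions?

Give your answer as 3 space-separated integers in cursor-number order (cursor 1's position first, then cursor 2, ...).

Answer: 7 11 7

Derivation:
After op 1 (move_right): buffer="zbnmz" (len 5), cursors c1@1 c2@5, authorship .....
After op 2 (add_cursor(1)): buffer="zbnmz" (len 5), cursors c1@1 c3@1 c2@5, authorship .....
After op 3 (move_right): buffer="zbnmz" (len 5), cursors c1@2 c3@2 c2@5, authorship .....
After op 4 (move_right): buffer="zbnmz" (len 5), cursors c1@3 c3@3 c2@5, authorship .....
After op 5 (insert('a')): buffer="zbnaamza" (len 8), cursors c1@5 c3@5 c2@8, authorship ...13..2
After op 6 (insert('m')): buffer="zbnaammmzam" (len 11), cursors c1@7 c3@7 c2@11, authorship ...1313..22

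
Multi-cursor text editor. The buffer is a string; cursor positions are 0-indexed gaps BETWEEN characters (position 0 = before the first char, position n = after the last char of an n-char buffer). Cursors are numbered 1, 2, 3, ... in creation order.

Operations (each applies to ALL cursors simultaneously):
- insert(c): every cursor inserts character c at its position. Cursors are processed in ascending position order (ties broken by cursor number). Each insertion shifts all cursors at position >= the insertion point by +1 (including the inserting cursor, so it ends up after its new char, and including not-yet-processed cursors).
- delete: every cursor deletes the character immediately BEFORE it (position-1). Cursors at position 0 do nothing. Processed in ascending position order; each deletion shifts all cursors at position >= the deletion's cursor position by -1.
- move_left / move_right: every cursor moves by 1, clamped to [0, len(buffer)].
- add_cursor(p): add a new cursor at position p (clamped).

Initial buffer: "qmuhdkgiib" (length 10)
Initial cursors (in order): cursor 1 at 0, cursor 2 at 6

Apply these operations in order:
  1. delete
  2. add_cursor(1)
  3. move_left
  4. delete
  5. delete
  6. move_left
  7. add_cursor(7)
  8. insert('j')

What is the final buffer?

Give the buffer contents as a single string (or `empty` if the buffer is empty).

Answer: jjqjmdgiibj

Derivation:
After op 1 (delete): buffer="qmuhdgiib" (len 9), cursors c1@0 c2@5, authorship .........
After op 2 (add_cursor(1)): buffer="qmuhdgiib" (len 9), cursors c1@0 c3@1 c2@5, authorship .........
After op 3 (move_left): buffer="qmuhdgiib" (len 9), cursors c1@0 c3@0 c2@4, authorship .........
After op 4 (delete): buffer="qmudgiib" (len 8), cursors c1@0 c3@0 c2@3, authorship ........
After op 5 (delete): buffer="qmdgiib" (len 7), cursors c1@0 c3@0 c2@2, authorship .......
After op 6 (move_left): buffer="qmdgiib" (len 7), cursors c1@0 c3@0 c2@1, authorship .......
After op 7 (add_cursor(7)): buffer="qmdgiib" (len 7), cursors c1@0 c3@0 c2@1 c4@7, authorship .......
After op 8 (insert('j')): buffer="jjqjmdgiibj" (len 11), cursors c1@2 c3@2 c2@4 c4@11, authorship 13.2......4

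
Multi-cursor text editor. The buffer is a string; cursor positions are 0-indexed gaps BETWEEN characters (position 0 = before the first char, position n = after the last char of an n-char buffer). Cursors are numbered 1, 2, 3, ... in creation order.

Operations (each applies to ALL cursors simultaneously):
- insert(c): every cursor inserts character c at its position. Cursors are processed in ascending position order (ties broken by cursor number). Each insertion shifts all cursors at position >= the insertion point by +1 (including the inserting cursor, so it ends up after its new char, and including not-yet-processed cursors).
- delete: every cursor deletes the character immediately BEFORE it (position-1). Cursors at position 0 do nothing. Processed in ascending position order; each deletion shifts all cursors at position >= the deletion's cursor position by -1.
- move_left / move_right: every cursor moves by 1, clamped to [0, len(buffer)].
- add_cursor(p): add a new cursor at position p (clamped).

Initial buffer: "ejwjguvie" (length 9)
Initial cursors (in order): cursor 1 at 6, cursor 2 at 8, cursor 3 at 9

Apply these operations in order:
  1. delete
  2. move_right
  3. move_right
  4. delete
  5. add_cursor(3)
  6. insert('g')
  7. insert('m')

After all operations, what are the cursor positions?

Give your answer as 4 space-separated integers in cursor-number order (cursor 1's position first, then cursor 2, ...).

After op 1 (delete): buffer="ejwjgv" (len 6), cursors c1@5 c2@6 c3@6, authorship ......
After op 2 (move_right): buffer="ejwjgv" (len 6), cursors c1@6 c2@6 c3@6, authorship ......
After op 3 (move_right): buffer="ejwjgv" (len 6), cursors c1@6 c2@6 c3@6, authorship ......
After op 4 (delete): buffer="ejw" (len 3), cursors c1@3 c2@3 c3@3, authorship ...
After op 5 (add_cursor(3)): buffer="ejw" (len 3), cursors c1@3 c2@3 c3@3 c4@3, authorship ...
After op 6 (insert('g')): buffer="ejwgggg" (len 7), cursors c1@7 c2@7 c3@7 c4@7, authorship ...1234
After op 7 (insert('m')): buffer="ejwggggmmmm" (len 11), cursors c1@11 c2@11 c3@11 c4@11, authorship ...12341234

Answer: 11 11 11 11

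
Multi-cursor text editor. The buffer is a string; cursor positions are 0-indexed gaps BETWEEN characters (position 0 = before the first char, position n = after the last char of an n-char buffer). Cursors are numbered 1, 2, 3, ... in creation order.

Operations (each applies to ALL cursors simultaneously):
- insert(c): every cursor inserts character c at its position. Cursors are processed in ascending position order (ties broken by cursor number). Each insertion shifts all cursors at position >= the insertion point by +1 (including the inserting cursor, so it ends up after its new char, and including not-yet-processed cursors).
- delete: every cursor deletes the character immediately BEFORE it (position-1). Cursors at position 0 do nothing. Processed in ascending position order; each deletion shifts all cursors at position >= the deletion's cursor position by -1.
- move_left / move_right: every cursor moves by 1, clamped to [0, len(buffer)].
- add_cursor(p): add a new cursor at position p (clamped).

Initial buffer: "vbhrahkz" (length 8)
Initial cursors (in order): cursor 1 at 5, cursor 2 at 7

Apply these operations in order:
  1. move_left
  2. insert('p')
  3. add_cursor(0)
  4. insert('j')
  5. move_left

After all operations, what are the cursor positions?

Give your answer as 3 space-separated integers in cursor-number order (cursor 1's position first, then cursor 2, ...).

After op 1 (move_left): buffer="vbhrahkz" (len 8), cursors c1@4 c2@6, authorship ........
After op 2 (insert('p')): buffer="vbhrpahpkz" (len 10), cursors c1@5 c2@8, authorship ....1..2..
After op 3 (add_cursor(0)): buffer="vbhrpahpkz" (len 10), cursors c3@0 c1@5 c2@8, authorship ....1..2..
After op 4 (insert('j')): buffer="jvbhrpjahpjkz" (len 13), cursors c3@1 c1@7 c2@11, authorship 3....11..22..
After op 5 (move_left): buffer="jvbhrpjahpjkz" (len 13), cursors c3@0 c1@6 c2@10, authorship 3....11..22..

Answer: 6 10 0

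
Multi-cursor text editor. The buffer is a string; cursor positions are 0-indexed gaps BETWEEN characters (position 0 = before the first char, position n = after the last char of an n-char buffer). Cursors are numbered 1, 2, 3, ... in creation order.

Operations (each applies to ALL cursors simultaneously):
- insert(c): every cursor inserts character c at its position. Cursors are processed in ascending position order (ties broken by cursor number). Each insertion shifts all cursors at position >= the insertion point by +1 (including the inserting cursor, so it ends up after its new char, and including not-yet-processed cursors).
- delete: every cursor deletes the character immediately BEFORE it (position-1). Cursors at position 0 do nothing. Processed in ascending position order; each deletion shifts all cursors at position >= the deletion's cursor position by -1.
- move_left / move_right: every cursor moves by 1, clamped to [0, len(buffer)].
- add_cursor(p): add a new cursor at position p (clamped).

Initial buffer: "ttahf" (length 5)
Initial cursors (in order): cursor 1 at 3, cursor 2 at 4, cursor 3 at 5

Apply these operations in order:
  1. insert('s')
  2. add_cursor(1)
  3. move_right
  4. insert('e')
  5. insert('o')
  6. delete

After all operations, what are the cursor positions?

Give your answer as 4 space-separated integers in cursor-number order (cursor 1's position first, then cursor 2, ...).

After op 1 (insert('s')): buffer="ttashsfs" (len 8), cursors c1@4 c2@6 c3@8, authorship ...1.2.3
After op 2 (add_cursor(1)): buffer="ttashsfs" (len 8), cursors c4@1 c1@4 c2@6 c3@8, authorship ...1.2.3
After op 3 (move_right): buffer="ttashsfs" (len 8), cursors c4@2 c1@5 c2@7 c3@8, authorship ...1.2.3
After op 4 (insert('e')): buffer="tteashesfese" (len 12), cursors c4@3 c1@7 c2@10 c3@12, authorship ..4.1.12.233
After op 5 (insert('o')): buffer="tteoasheosfeoseo" (len 16), cursors c4@4 c1@9 c2@13 c3@16, authorship ..44.1.112.22333
After op 6 (delete): buffer="tteashesfese" (len 12), cursors c4@3 c1@7 c2@10 c3@12, authorship ..4.1.12.233

Answer: 7 10 12 3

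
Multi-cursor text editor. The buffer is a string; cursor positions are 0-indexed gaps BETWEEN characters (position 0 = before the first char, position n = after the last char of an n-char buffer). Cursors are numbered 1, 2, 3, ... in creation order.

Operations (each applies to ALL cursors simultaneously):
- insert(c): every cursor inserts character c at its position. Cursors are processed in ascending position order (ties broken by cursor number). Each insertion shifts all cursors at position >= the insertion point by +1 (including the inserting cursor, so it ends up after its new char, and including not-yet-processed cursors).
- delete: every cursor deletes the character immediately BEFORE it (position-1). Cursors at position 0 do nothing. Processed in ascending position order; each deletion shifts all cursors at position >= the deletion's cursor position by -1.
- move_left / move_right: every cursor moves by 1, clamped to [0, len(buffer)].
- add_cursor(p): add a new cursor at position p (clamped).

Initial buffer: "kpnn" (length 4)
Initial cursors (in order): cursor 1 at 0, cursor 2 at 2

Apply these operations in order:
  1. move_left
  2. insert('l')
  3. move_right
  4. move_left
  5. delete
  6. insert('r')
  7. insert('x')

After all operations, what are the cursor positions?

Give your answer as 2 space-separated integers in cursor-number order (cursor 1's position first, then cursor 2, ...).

After op 1 (move_left): buffer="kpnn" (len 4), cursors c1@0 c2@1, authorship ....
After op 2 (insert('l')): buffer="lklpnn" (len 6), cursors c1@1 c2@3, authorship 1.2...
After op 3 (move_right): buffer="lklpnn" (len 6), cursors c1@2 c2@4, authorship 1.2...
After op 4 (move_left): buffer="lklpnn" (len 6), cursors c1@1 c2@3, authorship 1.2...
After op 5 (delete): buffer="kpnn" (len 4), cursors c1@0 c2@1, authorship ....
After op 6 (insert('r')): buffer="rkrpnn" (len 6), cursors c1@1 c2@3, authorship 1.2...
After op 7 (insert('x')): buffer="rxkrxpnn" (len 8), cursors c1@2 c2@5, authorship 11.22...

Answer: 2 5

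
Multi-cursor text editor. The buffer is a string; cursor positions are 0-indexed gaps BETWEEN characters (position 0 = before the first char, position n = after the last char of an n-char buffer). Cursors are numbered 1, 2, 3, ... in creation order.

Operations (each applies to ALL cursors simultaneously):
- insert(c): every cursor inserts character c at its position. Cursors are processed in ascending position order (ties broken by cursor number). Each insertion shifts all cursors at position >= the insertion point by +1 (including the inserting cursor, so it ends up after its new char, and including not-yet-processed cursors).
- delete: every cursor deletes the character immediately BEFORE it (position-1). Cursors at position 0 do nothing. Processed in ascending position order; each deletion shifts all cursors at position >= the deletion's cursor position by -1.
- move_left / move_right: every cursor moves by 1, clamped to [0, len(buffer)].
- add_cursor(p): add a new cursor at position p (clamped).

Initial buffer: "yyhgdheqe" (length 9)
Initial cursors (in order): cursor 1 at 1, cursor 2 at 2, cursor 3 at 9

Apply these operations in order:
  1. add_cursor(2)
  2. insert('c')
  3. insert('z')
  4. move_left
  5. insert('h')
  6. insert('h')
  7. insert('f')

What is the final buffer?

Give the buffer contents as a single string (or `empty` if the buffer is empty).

After op 1 (add_cursor(2)): buffer="yyhgdheqe" (len 9), cursors c1@1 c2@2 c4@2 c3@9, authorship .........
After op 2 (insert('c')): buffer="ycycchgdheqec" (len 13), cursors c1@2 c2@5 c4@5 c3@13, authorship .1.24.......3
After op 3 (insert('z')): buffer="yczycczzhgdheqecz" (len 17), cursors c1@3 c2@8 c4@8 c3@17, authorship .11.2424.......33
After op 4 (move_left): buffer="yczycczzhgdheqecz" (len 17), cursors c1@2 c2@7 c4@7 c3@16, authorship .11.2424.......33
After op 5 (insert('h')): buffer="ychzycczhhzhgdheqechz" (len 21), cursors c1@3 c2@10 c4@10 c3@20, authorship .111.242244.......333
After op 6 (insert('h')): buffer="ychhzycczhhhhzhgdheqechhz" (len 25), cursors c1@4 c2@13 c4@13 c3@24, authorship .1111.24224244.......3333
After op 7 (insert('f')): buffer="ychhfzycczhhhhffzhgdheqechhfz" (len 29), cursors c1@5 c2@16 c4@16 c3@28, authorship .11111.2422424244.......33333

Answer: ychhfzycczhhhhffzhgdheqechhfz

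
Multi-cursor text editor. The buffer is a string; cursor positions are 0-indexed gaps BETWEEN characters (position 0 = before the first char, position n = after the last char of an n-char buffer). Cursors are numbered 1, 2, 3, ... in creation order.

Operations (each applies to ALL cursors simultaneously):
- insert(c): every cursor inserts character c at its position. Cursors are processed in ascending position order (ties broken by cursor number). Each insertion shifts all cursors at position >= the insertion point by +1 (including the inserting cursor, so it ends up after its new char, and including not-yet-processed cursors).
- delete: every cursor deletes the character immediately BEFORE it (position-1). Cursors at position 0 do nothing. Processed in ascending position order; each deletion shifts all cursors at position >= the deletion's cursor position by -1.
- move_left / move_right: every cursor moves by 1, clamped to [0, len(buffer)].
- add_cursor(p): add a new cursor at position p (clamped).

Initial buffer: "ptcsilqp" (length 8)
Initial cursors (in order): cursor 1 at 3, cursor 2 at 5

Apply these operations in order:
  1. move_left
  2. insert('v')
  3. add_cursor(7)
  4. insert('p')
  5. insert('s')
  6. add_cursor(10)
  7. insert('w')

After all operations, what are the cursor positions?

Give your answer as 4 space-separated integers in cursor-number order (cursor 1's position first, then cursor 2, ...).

Answer: 6 13 17 13

Derivation:
After op 1 (move_left): buffer="ptcsilqp" (len 8), cursors c1@2 c2@4, authorship ........
After op 2 (insert('v')): buffer="ptvcsvilqp" (len 10), cursors c1@3 c2@6, authorship ..1..2....
After op 3 (add_cursor(7)): buffer="ptvcsvilqp" (len 10), cursors c1@3 c2@6 c3@7, authorship ..1..2....
After op 4 (insert('p')): buffer="ptvpcsvpiplqp" (len 13), cursors c1@4 c2@8 c3@10, authorship ..11..22.3...
After op 5 (insert('s')): buffer="ptvpscsvpsipslqp" (len 16), cursors c1@5 c2@10 c3@13, authorship ..111..222.33...
After op 6 (add_cursor(10)): buffer="ptvpscsvpsipslqp" (len 16), cursors c1@5 c2@10 c4@10 c3@13, authorship ..111..222.33...
After op 7 (insert('w')): buffer="ptvpswcsvpswwipswlqp" (len 20), cursors c1@6 c2@13 c4@13 c3@17, authorship ..1111..22224.333...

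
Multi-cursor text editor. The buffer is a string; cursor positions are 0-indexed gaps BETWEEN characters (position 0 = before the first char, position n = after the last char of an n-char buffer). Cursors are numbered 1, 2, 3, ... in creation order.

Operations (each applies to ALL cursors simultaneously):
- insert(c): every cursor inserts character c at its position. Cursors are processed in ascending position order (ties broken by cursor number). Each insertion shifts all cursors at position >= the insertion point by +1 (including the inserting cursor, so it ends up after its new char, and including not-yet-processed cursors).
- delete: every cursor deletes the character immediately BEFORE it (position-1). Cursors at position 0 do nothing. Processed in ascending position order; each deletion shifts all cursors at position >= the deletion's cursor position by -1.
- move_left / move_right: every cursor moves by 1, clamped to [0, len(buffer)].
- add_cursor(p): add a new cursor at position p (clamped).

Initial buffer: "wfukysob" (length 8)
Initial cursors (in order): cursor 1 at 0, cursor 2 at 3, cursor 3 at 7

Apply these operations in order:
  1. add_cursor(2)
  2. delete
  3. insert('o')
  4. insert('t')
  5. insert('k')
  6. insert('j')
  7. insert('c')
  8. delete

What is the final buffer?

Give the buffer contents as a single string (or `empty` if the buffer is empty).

After op 1 (add_cursor(2)): buffer="wfukysob" (len 8), cursors c1@0 c4@2 c2@3 c3@7, authorship ........
After op 2 (delete): buffer="wkysb" (len 5), cursors c1@0 c2@1 c4@1 c3@4, authorship .....
After op 3 (insert('o')): buffer="owookysob" (len 9), cursors c1@1 c2@4 c4@4 c3@8, authorship 1.24...3.
After op 4 (insert('t')): buffer="otwoottkysotb" (len 13), cursors c1@2 c2@7 c4@7 c3@12, authorship 11.2424...33.
After op 5 (insert('k')): buffer="otkwoottkkkysotkb" (len 17), cursors c1@3 c2@10 c4@10 c3@16, authorship 111.242424...333.
After op 6 (insert('j')): buffer="otkjwoottkkjjkysotkjb" (len 21), cursors c1@4 c2@13 c4@13 c3@20, authorship 1111.24242424...3333.
After op 7 (insert('c')): buffer="otkjcwoottkkjjcckysotkjcb" (len 25), cursors c1@5 c2@16 c4@16 c3@24, authorship 11111.2424242424...33333.
After op 8 (delete): buffer="otkjwoottkkjjkysotkjb" (len 21), cursors c1@4 c2@13 c4@13 c3@20, authorship 1111.24242424...3333.

Answer: otkjwoottkkjjkysotkjb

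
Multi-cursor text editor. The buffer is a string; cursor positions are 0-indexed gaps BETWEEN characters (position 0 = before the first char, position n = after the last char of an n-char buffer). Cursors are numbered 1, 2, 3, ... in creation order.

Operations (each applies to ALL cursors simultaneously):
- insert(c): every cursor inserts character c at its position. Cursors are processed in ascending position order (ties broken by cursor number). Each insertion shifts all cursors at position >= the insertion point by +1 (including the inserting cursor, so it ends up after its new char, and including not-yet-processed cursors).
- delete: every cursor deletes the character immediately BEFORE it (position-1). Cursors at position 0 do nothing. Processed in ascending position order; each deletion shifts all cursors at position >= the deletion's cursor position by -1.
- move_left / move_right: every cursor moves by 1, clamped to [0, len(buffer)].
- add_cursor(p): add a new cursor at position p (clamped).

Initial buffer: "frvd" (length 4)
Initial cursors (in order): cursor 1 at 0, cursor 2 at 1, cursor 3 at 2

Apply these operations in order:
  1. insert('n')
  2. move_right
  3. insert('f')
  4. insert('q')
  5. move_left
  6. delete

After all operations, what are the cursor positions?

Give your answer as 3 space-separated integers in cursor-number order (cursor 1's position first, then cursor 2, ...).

After op 1 (insert('n')): buffer="nfnrnvd" (len 7), cursors c1@1 c2@3 c3@5, authorship 1.2.3..
After op 2 (move_right): buffer="nfnrnvd" (len 7), cursors c1@2 c2@4 c3@6, authorship 1.2.3..
After op 3 (insert('f')): buffer="nffnrfnvfd" (len 10), cursors c1@3 c2@6 c3@9, authorship 1.12.23.3.
After op 4 (insert('q')): buffer="nffqnrfqnvfqd" (len 13), cursors c1@4 c2@8 c3@12, authorship 1.112.223.33.
After op 5 (move_left): buffer="nffqnrfqnvfqd" (len 13), cursors c1@3 c2@7 c3@11, authorship 1.112.223.33.
After op 6 (delete): buffer="nfqnrqnvqd" (len 10), cursors c1@2 c2@5 c3@8, authorship 1.12.23.3.

Answer: 2 5 8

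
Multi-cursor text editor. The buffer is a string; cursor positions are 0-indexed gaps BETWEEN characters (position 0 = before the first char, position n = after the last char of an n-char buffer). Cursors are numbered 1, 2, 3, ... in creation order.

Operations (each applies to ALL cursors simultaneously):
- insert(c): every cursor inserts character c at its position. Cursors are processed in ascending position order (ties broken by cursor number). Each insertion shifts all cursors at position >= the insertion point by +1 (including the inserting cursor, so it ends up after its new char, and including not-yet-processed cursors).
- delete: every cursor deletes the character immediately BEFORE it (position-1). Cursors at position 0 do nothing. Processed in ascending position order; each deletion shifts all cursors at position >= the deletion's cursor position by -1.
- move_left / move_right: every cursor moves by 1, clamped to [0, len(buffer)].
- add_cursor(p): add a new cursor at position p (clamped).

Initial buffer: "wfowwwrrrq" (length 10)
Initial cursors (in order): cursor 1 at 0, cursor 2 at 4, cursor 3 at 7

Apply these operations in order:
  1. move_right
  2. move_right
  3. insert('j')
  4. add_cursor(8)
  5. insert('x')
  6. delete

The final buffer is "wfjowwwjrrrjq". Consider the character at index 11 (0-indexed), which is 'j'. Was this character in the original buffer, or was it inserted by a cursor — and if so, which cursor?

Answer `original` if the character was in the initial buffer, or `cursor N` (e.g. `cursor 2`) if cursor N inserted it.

After op 1 (move_right): buffer="wfowwwrrrq" (len 10), cursors c1@1 c2@5 c3@8, authorship ..........
After op 2 (move_right): buffer="wfowwwrrrq" (len 10), cursors c1@2 c2@6 c3@9, authorship ..........
After op 3 (insert('j')): buffer="wfjowwwjrrrjq" (len 13), cursors c1@3 c2@8 c3@12, authorship ..1....2...3.
After op 4 (add_cursor(8)): buffer="wfjowwwjrrrjq" (len 13), cursors c1@3 c2@8 c4@8 c3@12, authorship ..1....2...3.
After op 5 (insert('x')): buffer="wfjxowwwjxxrrrjxq" (len 17), cursors c1@4 c2@11 c4@11 c3@16, authorship ..11....224...33.
After op 6 (delete): buffer="wfjowwwjrrrjq" (len 13), cursors c1@3 c2@8 c4@8 c3@12, authorship ..1....2...3.
Authorship (.=original, N=cursor N): . . 1 . . . . 2 . . . 3 .
Index 11: author = 3

Answer: cursor 3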